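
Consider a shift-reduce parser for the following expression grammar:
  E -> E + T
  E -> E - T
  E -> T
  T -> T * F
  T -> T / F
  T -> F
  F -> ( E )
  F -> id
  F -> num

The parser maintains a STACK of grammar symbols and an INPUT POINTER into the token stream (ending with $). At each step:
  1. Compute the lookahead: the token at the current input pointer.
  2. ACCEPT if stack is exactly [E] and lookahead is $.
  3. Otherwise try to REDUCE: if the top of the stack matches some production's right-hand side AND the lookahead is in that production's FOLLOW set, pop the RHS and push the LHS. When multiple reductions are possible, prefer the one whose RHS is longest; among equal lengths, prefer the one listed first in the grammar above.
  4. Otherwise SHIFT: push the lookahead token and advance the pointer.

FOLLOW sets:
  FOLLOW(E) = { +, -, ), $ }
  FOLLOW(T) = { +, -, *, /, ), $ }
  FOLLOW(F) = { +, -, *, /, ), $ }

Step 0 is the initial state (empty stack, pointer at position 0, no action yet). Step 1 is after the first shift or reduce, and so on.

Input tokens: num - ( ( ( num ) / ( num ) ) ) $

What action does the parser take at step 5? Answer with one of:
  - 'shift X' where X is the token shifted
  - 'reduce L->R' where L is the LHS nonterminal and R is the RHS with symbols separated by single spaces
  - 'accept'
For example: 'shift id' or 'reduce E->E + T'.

Answer: shift -

Derivation:
Step 1: shift num. Stack=[num] ptr=1 lookahead=- remaining=[- ( ( ( num ) / ( num ) ) ) $]
Step 2: reduce F->num. Stack=[F] ptr=1 lookahead=- remaining=[- ( ( ( num ) / ( num ) ) ) $]
Step 3: reduce T->F. Stack=[T] ptr=1 lookahead=- remaining=[- ( ( ( num ) / ( num ) ) ) $]
Step 4: reduce E->T. Stack=[E] ptr=1 lookahead=- remaining=[- ( ( ( num ) / ( num ) ) ) $]
Step 5: shift -. Stack=[E -] ptr=2 lookahead=( remaining=[( ( ( num ) / ( num ) ) ) $]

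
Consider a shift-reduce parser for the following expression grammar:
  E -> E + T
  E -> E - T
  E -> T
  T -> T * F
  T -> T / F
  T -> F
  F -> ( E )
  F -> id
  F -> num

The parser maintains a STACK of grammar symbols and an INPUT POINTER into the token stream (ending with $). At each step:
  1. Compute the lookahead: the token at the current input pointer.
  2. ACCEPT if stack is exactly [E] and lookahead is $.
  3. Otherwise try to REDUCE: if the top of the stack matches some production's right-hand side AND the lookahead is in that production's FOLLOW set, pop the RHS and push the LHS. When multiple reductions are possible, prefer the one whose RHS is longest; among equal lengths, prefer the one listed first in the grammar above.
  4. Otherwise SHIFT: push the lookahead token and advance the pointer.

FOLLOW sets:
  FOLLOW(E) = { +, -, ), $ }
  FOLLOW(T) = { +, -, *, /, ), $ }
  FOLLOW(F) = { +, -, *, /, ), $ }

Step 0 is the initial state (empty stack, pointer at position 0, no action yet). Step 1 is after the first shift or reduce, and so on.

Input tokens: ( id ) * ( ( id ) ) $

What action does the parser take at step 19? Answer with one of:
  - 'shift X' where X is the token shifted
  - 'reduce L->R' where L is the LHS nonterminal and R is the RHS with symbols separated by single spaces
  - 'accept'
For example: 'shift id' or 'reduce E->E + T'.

Answer: reduce E->T

Derivation:
Step 1: shift (. Stack=[(] ptr=1 lookahead=id remaining=[id ) * ( ( id ) ) $]
Step 2: shift id. Stack=[( id] ptr=2 lookahead=) remaining=[) * ( ( id ) ) $]
Step 3: reduce F->id. Stack=[( F] ptr=2 lookahead=) remaining=[) * ( ( id ) ) $]
Step 4: reduce T->F. Stack=[( T] ptr=2 lookahead=) remaining=[) * ( ( id ) ) $]
Step 5: reduce E->T. Stack=[( E] ptr=2 lookahead=) remaining=[) * ( ( id ) ) $]
Step 6: shift ). Stack=[( E )] ptr=3 lookahead=* remaining=[* ( ( id ) ) $]
Step 7: reduce F->( E ). Stack=[F] ptr=3 lookahead=* remaining=[* ( ( id ) ) $]
Step 8: reduce T->F. Stack=[T] ptr=3 lookahead=* remaining=[* ( ( id ) ) $]
Step 9: shift *. Stack=[T *] ptr=4 lookahead=( remaining=[( ( id ) ) $]
Step 10: shift (. Stack=[T * (] ptr=5 lookahead=( remaining=[( id ) ) $]
Step 11: shift (. Stack=[T * ( (] ptr=6 lookahead=id remaining=[id ) ) $]
Step 12: shift id. Stack=[T * ( ( id] ptr=7 lookahead=) remaining=[) ) $]
Step 13: reduce F->id. Stack=[T * ( ( F] ptr=7 lookahead=) remaining=[) ) $]
Step 14: reduce T->F. Stack=[T * ( ( T] ptr=7 lookahead=) remaining=[) ) $]
Step 15: reduce E->T. Stack=[T * ( ( E] ptr=7 lookahead=) remaining=[) ) $]
Step 16: shift ). Stack=[T * ( ( E )] ptr=8 lookahead=) remaining=[) $]
Step 17: reduce F->( E ). Stack=[T * ( F] ptr=8 lookahead=) remaining=[) $]
Step 18: reduce T->F. Stack=[T * ( T] ptr=8 lookahead=) remaining=[) $]
Step 19: reduce E->T. Stack=[T * ( E] ptr=8 lookahead=) remaining=[) $]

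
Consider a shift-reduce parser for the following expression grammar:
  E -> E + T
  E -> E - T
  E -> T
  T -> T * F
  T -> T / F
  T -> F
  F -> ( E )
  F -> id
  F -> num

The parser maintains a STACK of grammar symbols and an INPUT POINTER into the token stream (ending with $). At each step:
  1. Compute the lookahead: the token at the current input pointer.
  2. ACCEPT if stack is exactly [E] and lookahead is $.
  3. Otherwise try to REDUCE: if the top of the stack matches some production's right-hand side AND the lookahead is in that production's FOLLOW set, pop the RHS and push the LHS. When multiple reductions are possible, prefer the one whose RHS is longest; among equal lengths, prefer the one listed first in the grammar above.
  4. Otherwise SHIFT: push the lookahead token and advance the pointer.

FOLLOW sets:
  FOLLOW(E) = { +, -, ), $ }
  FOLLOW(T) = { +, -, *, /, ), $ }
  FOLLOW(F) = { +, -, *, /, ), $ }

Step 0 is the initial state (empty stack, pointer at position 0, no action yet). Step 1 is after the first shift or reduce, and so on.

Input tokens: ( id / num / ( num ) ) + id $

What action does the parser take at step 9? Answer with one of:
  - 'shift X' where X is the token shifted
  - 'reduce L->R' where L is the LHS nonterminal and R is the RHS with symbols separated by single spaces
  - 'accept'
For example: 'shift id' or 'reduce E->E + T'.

Answer: shift /

Derivation:
Step 1: shift (. Stack=[(] ptr=1 lookahead=id remaining=[id / num / ( num ) ) + id $]
Step 2: shift id. Stack=[( id] ptr=2 lookahead=/ remaining=[/ num / ( num ) ) + id $]
Step 3: reduce F->id. Stack=[( F] ptr=2 lookahead=/ remaining=[/ num / ( num ) ) + id $]
Step 4: reduce T->F. Stack=[( T] ptr=2 lookahead=/ remaining=[/ num / ( num ) ) + id $]
Step 5: shift /. Stack=[( T /] ptr=3 lookahead=num remaining=[num / ( num ) ) + id $]
Step 6: shift num. Stack=[( T / num] ptr=4 lookahead=/ remaining=[/ ( num ) ) + id $]
Step 7: reduce F->num. Stack=[( T / F] ptr=4 lookahead=/ remaining=[/ ( num ) ) + id $]
Step 8: reduce T->T / F. Stack=[( T] ptr=4 lookahead=/ remaining=[/ ( num ) ) + id $]
Step 9: shift /. Stack=[( T /] ptr=5 lookahead=( remaining=[( num ) ) + id $]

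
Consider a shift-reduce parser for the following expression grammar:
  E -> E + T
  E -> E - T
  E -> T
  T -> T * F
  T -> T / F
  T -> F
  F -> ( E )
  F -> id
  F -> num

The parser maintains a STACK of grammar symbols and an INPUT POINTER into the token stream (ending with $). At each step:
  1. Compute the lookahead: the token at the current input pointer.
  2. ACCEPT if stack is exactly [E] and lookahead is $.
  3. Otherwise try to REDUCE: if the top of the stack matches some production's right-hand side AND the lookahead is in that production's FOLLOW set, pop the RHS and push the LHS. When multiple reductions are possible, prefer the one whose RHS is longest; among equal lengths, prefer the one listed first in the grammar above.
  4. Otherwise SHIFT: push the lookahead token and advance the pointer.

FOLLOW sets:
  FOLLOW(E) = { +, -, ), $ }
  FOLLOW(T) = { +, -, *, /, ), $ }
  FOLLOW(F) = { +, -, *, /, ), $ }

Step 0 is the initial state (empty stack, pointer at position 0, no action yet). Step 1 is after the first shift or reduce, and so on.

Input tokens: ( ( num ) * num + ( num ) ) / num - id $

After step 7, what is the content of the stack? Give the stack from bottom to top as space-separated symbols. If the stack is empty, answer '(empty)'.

Step 1: shift (. Stack=[(] ptr=1 lookahead=( remaining=[( num ) * num + ( num ) ) / num - id $]
Step 2: shift (. Stack=[( (] ptr=2 lookahead=num remaining=[num ) * num + ( num ) ) / num - id $]
Step 3: shift num. Stack=[( ( num] ptr=3 lookahead=) remaining=[) * num + ( num ) ) / num - id $]
Step 4: reduce F->num. Stack=[( ( F] ptr=3 lookahead=) remaining=[) * num + ( num ) ) / num - id $]
Step 5: reduce T->F. Stack=[( ( T] ptr=3 lookahead=) remaining=[) * num + ( num ) ) / num - id $]
Step 6: reduce E->T. Stack=[( ( E] ptr=3 lookahead=) remaining=[) * num + ( num ) ) / num - id $]
Step 7: shift ). Stack=[( ( E )] ptr=4 lookahead=* remaining=[* num + ( num ) ) / num - id $]

Answer: ( ( E )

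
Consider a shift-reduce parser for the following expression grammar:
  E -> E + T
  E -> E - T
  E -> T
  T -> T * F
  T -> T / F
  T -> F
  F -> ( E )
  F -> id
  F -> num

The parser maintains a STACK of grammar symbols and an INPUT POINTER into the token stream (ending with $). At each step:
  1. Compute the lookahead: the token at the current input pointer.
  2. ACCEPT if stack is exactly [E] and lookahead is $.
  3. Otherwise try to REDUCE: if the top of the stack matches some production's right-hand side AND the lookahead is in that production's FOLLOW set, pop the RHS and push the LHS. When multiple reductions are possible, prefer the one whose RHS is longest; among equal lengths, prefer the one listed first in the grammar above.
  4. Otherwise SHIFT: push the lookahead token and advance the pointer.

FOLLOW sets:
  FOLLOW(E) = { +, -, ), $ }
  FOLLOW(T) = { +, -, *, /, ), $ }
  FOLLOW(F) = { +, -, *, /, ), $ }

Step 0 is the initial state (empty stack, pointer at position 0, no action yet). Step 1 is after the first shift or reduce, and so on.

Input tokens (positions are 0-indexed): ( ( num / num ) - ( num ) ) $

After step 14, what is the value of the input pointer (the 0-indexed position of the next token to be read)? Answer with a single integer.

Step 1: shift (. Stack=[(] ptr=1 lookahead=( remaining=[( num / num ) - ( num ) ) $]
Step 2: shift (. Stack=[( (] ptr=2 lookahead=num remaining=[num / num ) - ( num ) ) $]
Step 3: shift num. Stack=[( ( num] ptr=3 lookahead=/ remaining=[/ num ) - ( num ) ) $]
Step 4: reduce F->num. Stack=[( ( F] ptr=3 lookahead=/ remaining=[/ num ) - ( num ) ) $]
Step 5: reduce T->F. Stack=[( ( T] ptr=3 lookahead=/ remaining=[/ num ) - ( num ) ) $]
Step 6: shift /. Stack=[( ( T /] ptr=4 lookahead=num remaining=[num ) - ( num ) ) $]
Step 7: shift num. Stack=[( ( T / num] ptr=5 lookahead=) remaining=[) - ( num ) ) $]
Step 8: reduce F->num. Stack=[( ( T / F] ptr=5 lookahead=) remaining=[) - ( num ) ) $]
Step 9: reduce T->T / F. Stack=[( ( T] ptr=5 lookahead=) remaining=[) - ( num ) ) $]
Step 10: reduce E->T. Stack=[( ( E] ptr=5 lookahead=) remaining=[) - ( num ) ) $]
Step 11: shift ). Stack=[( ( E )] ptr=6 lookahead=- remaining=[- ( num ) ) $]
Step 12: reduce F->( E ). Stack=[( F] ptr=6 lookahead=- remaining=[- ( num ) ) $]
Step 13: reduce T->F. Stack=[( T] ptr=6 lookahead=- remaining=[- ( num ) ) $]
Step 14: reduce E->T. Stack=[( E] ptr=6 lookahead=- remaining=[- ( num ) ) $]

Answer: 6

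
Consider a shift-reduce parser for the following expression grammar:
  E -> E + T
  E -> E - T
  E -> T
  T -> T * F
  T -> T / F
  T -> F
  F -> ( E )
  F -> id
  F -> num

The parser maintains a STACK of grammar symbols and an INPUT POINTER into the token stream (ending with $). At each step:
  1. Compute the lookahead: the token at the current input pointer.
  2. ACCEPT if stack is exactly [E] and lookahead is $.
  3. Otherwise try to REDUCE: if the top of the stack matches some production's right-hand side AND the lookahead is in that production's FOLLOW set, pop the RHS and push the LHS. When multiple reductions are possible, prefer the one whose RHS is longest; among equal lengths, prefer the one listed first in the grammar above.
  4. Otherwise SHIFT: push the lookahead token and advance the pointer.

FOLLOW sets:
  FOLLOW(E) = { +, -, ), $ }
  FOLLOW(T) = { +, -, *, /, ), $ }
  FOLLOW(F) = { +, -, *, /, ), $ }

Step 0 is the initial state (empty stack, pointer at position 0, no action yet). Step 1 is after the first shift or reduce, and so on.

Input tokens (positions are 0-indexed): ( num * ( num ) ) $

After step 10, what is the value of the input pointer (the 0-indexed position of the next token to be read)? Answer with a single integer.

Step 1: shift (. Stack=[(] ptr=1 lookahead=num remaining=[num * ( num ) ) $]
Step 2: shift num. Stack=[( num] ptr=2 lookahead=* remaining=[* ( num ) ) $]
Step 3: reduce F->num. Stack=[( F] ptr=2 lookahead=* remaining=[* ( num ) ) $]
Step 4: reduce T->F. Stack=[( T] ptr=2 lookahead=* remaining=[* ( num ) ) $]
Step 5: shift *. Stack=[( T *] ptr=3 lookahead=( remaining=[( num ) ) $]
Step 6: shift (. Stack=[( T * (] ptr=4 lookahead=num remaining=[num ) ) $]
Step 7: shift num. Stack=[( T * ( num] ptr=5 lookahead=) remaining=[) ) $]
Step 8: reduce F->num. Stack=[( T * ( F] ptr=5 lookahead=) remaining=[) ) $]
Step 9: reduce T->F. Stack=[( T * ( T] ptr=5 lookahead=) remaining=[) ) $]
Step 10: reduce E->T. Stack=[( T * ( E] ptr=5 lookahead=) remaining=[) ) $]

Answer: 5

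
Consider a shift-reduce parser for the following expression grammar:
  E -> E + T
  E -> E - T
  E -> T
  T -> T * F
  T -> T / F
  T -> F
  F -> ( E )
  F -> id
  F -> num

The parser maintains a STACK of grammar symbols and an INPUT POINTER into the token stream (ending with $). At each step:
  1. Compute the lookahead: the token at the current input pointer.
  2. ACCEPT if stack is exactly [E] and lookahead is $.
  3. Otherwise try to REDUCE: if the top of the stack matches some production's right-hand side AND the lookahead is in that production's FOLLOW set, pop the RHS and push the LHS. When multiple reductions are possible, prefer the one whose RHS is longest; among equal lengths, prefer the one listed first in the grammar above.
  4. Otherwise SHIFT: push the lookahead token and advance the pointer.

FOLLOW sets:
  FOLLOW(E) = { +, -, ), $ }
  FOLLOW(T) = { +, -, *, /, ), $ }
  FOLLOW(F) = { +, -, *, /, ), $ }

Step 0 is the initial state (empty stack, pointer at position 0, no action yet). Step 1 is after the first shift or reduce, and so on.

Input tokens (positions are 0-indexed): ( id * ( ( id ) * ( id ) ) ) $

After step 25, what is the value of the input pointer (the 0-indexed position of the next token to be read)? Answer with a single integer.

Answer: 12

Derivation:
Step 1: shift (. Stack=[(] ptr=1 lookahead=id remaining=[id * ( ( id ) * ( id ) ) ) $]
Step 2: shift id. Stack=[( id] ptr=2 lookahead=* remaining=[* ( ( id ) * ( id ) ) ) $]
Step 3: reduce F->id. Stack=[( F] ptr=2 lookahead=* remaining=[* ( ( id ) * ( id ) ) ) $]
Step 4: reduce T->F. Stack=[( T] ptr=2 lookahead=* remaining=[* ( ( id ) * ( id ) ) ) $]
Step 5: shift *. Stack=[( T *] ptr=3 lookahead=( remaining=[( ( id ) * ( id ) ) ) $]
Step 6: shift (. Stack=[( T * (] ptr=4 lookahead=( remaining=[( id ) * ( id ) ) ) $]
Step 7: shift (. Stack=[( T * ( (] ptr=5 lookahead=id remaining=[id ) * ( id ) ) ) $]
Step 8: shift id. Stack=[( T * ( ( id] ptr=6 lookahead=) remaining=[) * ( id ) ) ) $]
Step 9: reduce F->id. Stack=[( T * ( ( F] ptr=6 lookahead=) remaining=[) * ( id ) ) ) $]
Step 10: reduce T->F. Stack=[( T * ( ( T] ptr=6 lookahead=) remaining=[) * ( id ) ) ) $]
Step 11: reduce E->T. Stack=[( T * ( ( E] ptr=6 lookahead=) remaining=[) * ( id ) ) ) $]
Step 12: shift ). Stack=[( T * ( ( E )] ptr=7 lookahead=* remaining=[* ( id ) ) ) $]
Step 13: reduce F->( E ). Stack=[( T * ( F] ptr=7 lookahead=* remaining=[* ( id ) ) ) $]
Step 14: reduce T->F. Stack=[( T * ( T] ptr=7 lookahead=* remaining=[* ( id ) ) ) $]
Step 15: shift *. Stack=[( T * ( T *] ptr=8 lookahead=( remaining=[( id ) ) ) $]
Step 16: shift (. Stack=[( T * ( T * (] ptr=9 lookahead=id remaining=[id ) ) ) $]
Step 17: shift id. Stack=[( T * ( T * ( id] ptr=10 lookahead=) remaining=[) ) ) $]
Step 18: reduce F->id. Stack=[( T * ( T * ( F] ptr=10 lookahead=) remaining=[) ) ) $]
Step 19: reduce T->F. Stack=[( T * ( T * ( T] ptr=10 lookahead=) remaining=[) ) ) $]
Step 20: reduce E->T. Stack=[( T * ( T * ( E] ptr=10 lookahead=) remaining=[) ) ) $]
Step 21: shift ). Stack=[( T * ( T * ( E )] ptr=11 lookahead=) remaining=[) ) $]
Step 22: reduce F->( E ). Stack=[( T * ( T * F] ptr=11 lookahead=) remaining=[) ) $]
Step 23: reduce T->T * F. Stack=[( T * ( T] ptr=11 lookahead=) remaining=[) ) $]
Step 24: reduce E->T. Stack=[( T * ( E] ptr=11 lookahead=) remaining=[) ) $]
Step 25: shift ). Stack=[( T * ( E )] ptr=12 lookahead=) remaining=[) $]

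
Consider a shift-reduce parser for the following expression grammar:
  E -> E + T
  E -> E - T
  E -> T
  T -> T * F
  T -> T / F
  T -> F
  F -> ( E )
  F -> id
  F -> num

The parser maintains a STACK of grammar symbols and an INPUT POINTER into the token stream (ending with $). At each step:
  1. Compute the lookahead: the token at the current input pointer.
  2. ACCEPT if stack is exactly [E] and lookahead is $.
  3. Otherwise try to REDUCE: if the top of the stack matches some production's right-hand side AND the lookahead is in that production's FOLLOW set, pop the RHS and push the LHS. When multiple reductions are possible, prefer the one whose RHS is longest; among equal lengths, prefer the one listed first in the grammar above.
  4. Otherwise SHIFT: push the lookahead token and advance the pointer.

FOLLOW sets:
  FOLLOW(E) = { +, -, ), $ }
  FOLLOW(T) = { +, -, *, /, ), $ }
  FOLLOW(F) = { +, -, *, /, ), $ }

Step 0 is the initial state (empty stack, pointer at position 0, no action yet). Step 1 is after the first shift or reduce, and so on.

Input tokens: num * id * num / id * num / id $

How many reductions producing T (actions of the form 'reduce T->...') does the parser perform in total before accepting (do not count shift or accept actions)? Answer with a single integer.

Answer: 6

Derivation:
Step 1: shift num. Stack=[num] ptr=1 lookahead=* remaining=[* id * num / id * num / id $]
Step 2: reduce F->num. Stack=[F] ptr=1 lookahead=* remaining=[* id * num / id * num / id $]
Step 3: reduce T->F. Stack=[T] ptr=1 lookahead=* remaining=[* id * num / id * num / id $]
Step 4: shift *. Stack=[T *] ptr=2 lookahead=id remaining=[id * num / id * num / id $]
Step 5: shift id. Stack=[T * id] ptr=3 lookahead=* remaining=[* num / id * num / id $]
Step 6: reduce F->id. Stack=[T * F] ptr=3 lookahead=* remaining=[* num / id * num / id $]
Step 7: reduce T->T * F. Stack=[T] ptr=3 lookahead=* remaining=[* num / id * num / id $]
Step 8: shift *. Stack=[T *] ptr=4 lookahead=num remaining=[num / id * num / id $]
Step 9: shift num. Stack=[T * num] ptr=5 lookahead=/ remaining=[/ id * num / id $]
Step 10: reduce F->num. Stack=[T * F] ptr=5 lookahead=/ remaining=[/ id * num / id $]
Step 11: reduce T->T * F. Stack=[T] ptr=5 lookahead=/ remaining=[/ id * num / id $]
Step 12: shift /. Stack=[T /] ptr=6 lookahead=id remaining=[id * num / id $]
Step 13: shift id. Stack=[T / id] ptr=7 lookahead=* remaining=[* num / id $]
Step 14: reduce F->id. Stack=[T / F] ptr=7 lookahead=* remaining=[* num / id $]
Step 15: reduce T->T / F. Stack=[T] ptr=7 lookahead=* remaining=[* num / id $]
Step 16: shift *. Stack=[T *] ptr=8 lookahead=num remaining=[num / id $]
Step 17: shift num. Stack=[T * num] ptr=9 lookahead=/ remaining=[/ id $]
Step 18: reduce F->num. Stack=[T * F] ptr=9 lookahead=/ remaining=[/ id $]
Step 19: reduce T->T * F. Stack=[T] ptr=9 lookahead=/ remaining=[/ id $]
Step 20: shift /. Stack=[T /] ptr=10 lookahead=id remaining=[id $]
Step 21: shift id. Stack=[T / id] ptr=11 lookahead=$ remaining=[$]
Step 22: reduce F->id. Stack=[T / F] ptr=11 lookahead=$ remaining=[$]
Step 23: reduce T->T / F. Stack=[T] ptr=11 lookahead=$ remaining=[$]
Step 24: reduce E->T. Stack=[E] ptr=11 lookahead=$ remaining=[$]
Step 25: accept. Stack=[E] ptr=11 lookahead=$ remaining=[$]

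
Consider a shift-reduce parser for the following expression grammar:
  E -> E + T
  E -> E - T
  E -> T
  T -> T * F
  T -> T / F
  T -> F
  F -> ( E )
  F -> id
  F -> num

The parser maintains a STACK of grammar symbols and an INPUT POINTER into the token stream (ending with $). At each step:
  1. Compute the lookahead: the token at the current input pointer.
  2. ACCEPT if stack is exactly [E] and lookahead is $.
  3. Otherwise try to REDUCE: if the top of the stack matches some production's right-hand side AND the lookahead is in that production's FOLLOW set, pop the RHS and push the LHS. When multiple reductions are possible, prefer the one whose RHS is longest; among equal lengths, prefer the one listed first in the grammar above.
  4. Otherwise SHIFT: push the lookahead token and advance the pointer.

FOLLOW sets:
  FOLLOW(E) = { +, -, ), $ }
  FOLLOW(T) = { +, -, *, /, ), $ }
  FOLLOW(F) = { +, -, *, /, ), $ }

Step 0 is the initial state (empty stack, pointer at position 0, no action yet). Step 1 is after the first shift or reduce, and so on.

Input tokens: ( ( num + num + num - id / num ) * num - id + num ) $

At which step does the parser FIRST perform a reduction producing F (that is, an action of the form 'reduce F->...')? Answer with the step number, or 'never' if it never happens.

Answer: 4

Derivation:
Step 1: shift (. Stack=[(] ptr=1 lookahead=( remaining=[( num + num + num - id / num ) * num - id + num ) $]
Step 2: shift (. Stack=[( (] ptr=2 lookahead=num remaining=[num + num + num - id / num ) * num - id + num ) $]
Step 3: shift num. Stack=[( ( num] ptr=3 lookahead=+ remaining=[+ num + num - id / num ) * num - id + num ) $]
Step 4: reduce F->num. Stack=[( ( F] ptr=3 lookahead=+ remaining=[+ num + num - id / num ) * num - id + num ) $]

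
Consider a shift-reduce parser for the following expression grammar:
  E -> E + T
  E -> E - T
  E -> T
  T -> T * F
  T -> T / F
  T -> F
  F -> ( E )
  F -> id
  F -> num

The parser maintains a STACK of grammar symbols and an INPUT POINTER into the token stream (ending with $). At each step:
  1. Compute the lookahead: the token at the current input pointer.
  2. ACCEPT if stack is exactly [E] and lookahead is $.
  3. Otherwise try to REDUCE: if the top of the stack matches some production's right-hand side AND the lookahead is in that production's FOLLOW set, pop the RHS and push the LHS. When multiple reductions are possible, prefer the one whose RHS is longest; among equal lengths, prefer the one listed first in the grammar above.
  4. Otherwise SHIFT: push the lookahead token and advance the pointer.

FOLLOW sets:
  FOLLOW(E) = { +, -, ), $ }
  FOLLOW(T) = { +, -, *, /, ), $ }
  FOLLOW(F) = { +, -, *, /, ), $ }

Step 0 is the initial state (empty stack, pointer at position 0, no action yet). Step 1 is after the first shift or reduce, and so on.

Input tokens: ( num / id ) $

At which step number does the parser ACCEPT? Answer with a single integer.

Answer: 14

Derivation:
Step 1: shift (. Stack=[(] ptr=1 lookahead=num remaining=[num / id ) $]
Step 2: shift num. Stack=[( num] ptr=2 lookahead=/ remaining=[/ id ) $]
Step 3: reduce F->num. Stack=[( F] ptr=2 lookahead=/ remaining=[/ id ) $]
Step 4: reduce T->F. Stack=[( T] ptr=2 lookahead=/ remaining=[/ id ) $]
Step 5: shift /. Stack=[( T /] ptr=3 lookahead=id remaining=[id ) $]
Step 6: shift id. Stack=[( T / id] ptr=4 lookahead=) remaining=[) $]
Step 7: reduce F->id. Stack=[( T / F] ptr=4 lookahead=) remaining=[) $]
Step 8: reduce T->T / F. Stack=[( T] ptr=4 lookahead=) remaining=[) $]
Step 9: reduce E->T. Stack=[( E] ptr=4 lookahead=) remaining=[) $]
Step 10: shift ). Stack=[( E )] ptr=5 lookahead=$ remaining=[$]
Step 11: reduce F->( E ). Stack=[F] ptr=5 lookahead=$ remaining=[$]
Step 12: reduce T->F. Stack=[T] ptr=5 lookahead=$ remaining=[$]
Step 13: reduce E->T. Stack=[E] ptr=5 lookahead=$ remaining=[$]
Step 14: accept. Stack=[E] ptr=5 lookahead=$ remaining=[$]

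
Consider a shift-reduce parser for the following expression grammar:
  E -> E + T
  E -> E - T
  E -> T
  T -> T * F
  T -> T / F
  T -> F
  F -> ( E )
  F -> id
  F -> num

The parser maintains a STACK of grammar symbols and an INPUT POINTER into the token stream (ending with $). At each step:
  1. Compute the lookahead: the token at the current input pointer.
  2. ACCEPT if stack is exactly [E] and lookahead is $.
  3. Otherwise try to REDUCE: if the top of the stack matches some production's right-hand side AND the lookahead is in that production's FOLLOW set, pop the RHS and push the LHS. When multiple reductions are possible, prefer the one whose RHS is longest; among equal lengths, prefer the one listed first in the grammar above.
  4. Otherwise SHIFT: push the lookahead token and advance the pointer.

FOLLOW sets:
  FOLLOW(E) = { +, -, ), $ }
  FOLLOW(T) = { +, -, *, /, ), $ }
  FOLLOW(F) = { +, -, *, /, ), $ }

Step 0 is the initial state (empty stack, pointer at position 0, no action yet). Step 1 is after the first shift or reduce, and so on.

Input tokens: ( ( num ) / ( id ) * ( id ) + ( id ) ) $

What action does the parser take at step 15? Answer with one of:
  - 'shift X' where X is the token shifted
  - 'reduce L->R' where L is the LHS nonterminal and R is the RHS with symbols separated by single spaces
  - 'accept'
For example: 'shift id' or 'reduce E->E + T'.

Step 1: shift (. Stack=[(] ptr=1 lookahead=( remaining=[( num ) / ( id ) * ( id ) + ( id ) ) $]
Step 2: shift (. Stack=[( (] ptr=2 lookahead=num remaining=[num ) / ( id ) * ( id ) + ( id ) ) $]
Step 3: shift num. Stack=[( ( num] ptr=3 lookahead=) remaining=[) / ( id ) * ( id ) + ( id ) ) $]
Step 4: reduce F->num. Stack=[( ( F] ptr=3 lookahead=) remaining=[) / ( id ) * ( id ) + ( id ) ) $]
Step 5: reduce T->F. Stack=[( ( T] ptr=3 lookahead=) remaining=[) / ( id ) * ( id ) + ( id ) ) $]
Step 6: reduce E->T. Stack=[( ( E] ptr=3 lookahead=) remaining=[) / ( id ) * ( id ) + ( id ) ) $]
Step 7: shift ). Stack=[( ( E )] ptr=4 lookahead=/ remaining=[/ ( id ) * ( id ) + ( id ) ) $]
Step 8: reduce F->( E ). Stack=[( F] ptr=4 lookahead=/ remaining=[/ ( id ) * ( id ) + ( id ) ) $]
Step 9: reduce T->F. Stack=[( T] ptr=4 lookahead=/ remaining=[/ ( id ) * ( id ) + ( id ) ) $]
Step 10: shift /. Stack=[( T /] ptr=5 lookahead=( remaining=[( id ) * ( id ) + ( id ) ) $]
Step 11: shift (. Stack=[( T / (] ptr=6 lookahead=id remaining=[id ) * ( id ) + ( id ) ) $]
Step 12: shift id. Stack=[( T / ( id] ptr=7 lookahead=) remaining=[) * ( id ) + ( id ) ) $]
Step 13: reduce F->id. Stack=[( T / ( F] ptr=7 lookahead=) remaining=[) * ( id ) + ( id ) ) $]
Step 14: reduce T->F. Stack=[( T / ( T] ptr=7 lookahead=) remaining=[) * ( id ) + ( id ) ) $]
Step 15: reduce E->T. Stack=[( T / ( E] ptr=7 lookahead=) remaining=[) * ( id ) + ( id ) ) $]

Answer: reduce E->T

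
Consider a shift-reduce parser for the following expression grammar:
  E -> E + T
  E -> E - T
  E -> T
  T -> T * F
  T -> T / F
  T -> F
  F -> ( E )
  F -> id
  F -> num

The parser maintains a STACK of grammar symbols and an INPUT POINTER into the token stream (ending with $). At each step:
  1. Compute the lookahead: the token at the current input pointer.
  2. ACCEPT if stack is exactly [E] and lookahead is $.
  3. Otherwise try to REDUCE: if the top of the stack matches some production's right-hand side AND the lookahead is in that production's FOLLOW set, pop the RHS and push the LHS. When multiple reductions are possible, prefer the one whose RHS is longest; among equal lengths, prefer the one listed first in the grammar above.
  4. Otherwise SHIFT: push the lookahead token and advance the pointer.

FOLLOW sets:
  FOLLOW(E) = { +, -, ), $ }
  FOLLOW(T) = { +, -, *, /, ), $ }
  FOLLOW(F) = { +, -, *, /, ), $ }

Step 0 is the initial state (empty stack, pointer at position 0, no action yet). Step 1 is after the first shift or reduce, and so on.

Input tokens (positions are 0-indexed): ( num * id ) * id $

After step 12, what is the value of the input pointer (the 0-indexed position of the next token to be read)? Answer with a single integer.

Step 1: shift (. Stack=[(] ptr=1 lookahead=num remaining=[num * id ) * id $]
Step 2: shift num. Stack=[( num] ptr=2 lookahead=* remaining=[* id ) * id $]
Step 3: reduce F->num. Stack=[( F] ptr=2 lookahead=* remaining=[* id ) * id $]
Step 4: reduce T->F. Stack=[( T] ptr=2 lookahead=* remaining=[* id ) * id $]
Step 5: shift *. Stack=[( T *] ptr=3 lookahead=id remaining=[id ) * id $]
Step 6: shift id. Stack=[( T * id] ptr=4 lookahead=) remaining=[) * id $]
Step 7: reduce F->id. Stack=[( T * F] ptr=4 lookahead=) remaining=[) * id $]
Step 8: reduce T->T * F. Stack=[( T] ptr=4 lookahead=) remaining=[) * id $]
Step 9: reduce E->T. Stack=[( E] ptr=4 lookahead=) remaining=[) * id $]
Step 10: shift ). Stack=[( E )] ptr=5 lookahead=* remaining=[* id $]
Step 11: reduce F->( E ). Stack=[F] ptr=5 lookahead=* remaining=[* id $]
Step 12: reduce T->F. Stack=[T] ptr=5 lookahead=* remaining=[* id $]

Answer: 5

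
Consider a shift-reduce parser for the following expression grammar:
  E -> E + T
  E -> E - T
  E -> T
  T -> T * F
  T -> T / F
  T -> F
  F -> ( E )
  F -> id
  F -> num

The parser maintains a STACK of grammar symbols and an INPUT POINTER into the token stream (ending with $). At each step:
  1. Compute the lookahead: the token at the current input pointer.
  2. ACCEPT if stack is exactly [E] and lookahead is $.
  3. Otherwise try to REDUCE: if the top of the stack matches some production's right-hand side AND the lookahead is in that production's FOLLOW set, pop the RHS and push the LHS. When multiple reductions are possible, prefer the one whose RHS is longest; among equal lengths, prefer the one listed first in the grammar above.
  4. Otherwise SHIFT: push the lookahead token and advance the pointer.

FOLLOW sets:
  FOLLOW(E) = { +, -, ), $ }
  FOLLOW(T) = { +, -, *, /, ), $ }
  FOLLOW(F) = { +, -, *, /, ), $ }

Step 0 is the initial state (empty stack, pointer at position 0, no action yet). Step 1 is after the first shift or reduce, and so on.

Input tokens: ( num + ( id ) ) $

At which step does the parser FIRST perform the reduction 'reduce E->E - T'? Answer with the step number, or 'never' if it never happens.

Answer: never

Derivation:
Step 1: shift (. Stack=[(] ptr=1 lookahead=num remaining=[num + ( id ) ) $]
Step 2: shift num. Stack=[( num] ptr=2 lookahead=+ remaining=[+ ( id ) ) $]
Step 3: reduce F->num. Stack=[( F] ptr=2 lookahead=+ remaining=[+ ( id ) ) $]
Step 4: reduce T->F. Stack=[( T] ptr=2 lookahead=+ remaining=[+ ( id ) ) $]
Step 5: reduce E->T. Stack=[( E] ptr=2 lookahead=+ remaining=[+ ( id ) ) $]
Step 6: shift +. Stack=[( E +] ptr=3 lookahead=( remaining=[( id ) ) $]
Step 7: shift (. Stack=[( E + (] ptr=4 lookahead=id remaining=[id ) ) $]
Step 8: shift id. Stack=[( E + ( id] ptr=5 lookahead=) remaining=[) ) $]
Step 9: reduce F->id. Stack=[( E + ( F] ptr=5 lookahead=) remaining=[) ) $]
Step 10: reduce T->F. Stack=[( E + ( T] ptr=5 lookahead=) remaining=[) ) $]
Step 11: reduce E->T. Stack=[( E + ( E] ptr=5 lookahead=) remaining=[) ) $]
Step 12: shift ). Stack=[( E + ( E )] ptr=6 lookahead=) remaining=[) $]
Step 13: reduce F->( E ). Stack=[( E + F] ptr=6 lookahead=) remaining=[) $]
Step 14: reduce T->F. Stack=[( E + T] ptr=6 lookahead=) remaining=[) $]
Step 15: reduce E->E + T. Stack=[( E] ptr=6 lookahead=) remaining=[) $]
Step 16: shift ). Stack=[( E )] ptr=7 lookahead=$ remaining=[$]
Step 17: reduce F->( E ). Stack=[F] ptr=7 lookahead=$ remaining=[$]
Step 18: reduce T->F. Stack=[T] ptr=7 lookahead=$ remaining=[$]
Step 19: reduce E->T. Stack=[E] ptr=7 lookahead=$ remaining=[$]
Step 20: accept. Stack=[E] ptr=7 lookahead=$ remaining=[$]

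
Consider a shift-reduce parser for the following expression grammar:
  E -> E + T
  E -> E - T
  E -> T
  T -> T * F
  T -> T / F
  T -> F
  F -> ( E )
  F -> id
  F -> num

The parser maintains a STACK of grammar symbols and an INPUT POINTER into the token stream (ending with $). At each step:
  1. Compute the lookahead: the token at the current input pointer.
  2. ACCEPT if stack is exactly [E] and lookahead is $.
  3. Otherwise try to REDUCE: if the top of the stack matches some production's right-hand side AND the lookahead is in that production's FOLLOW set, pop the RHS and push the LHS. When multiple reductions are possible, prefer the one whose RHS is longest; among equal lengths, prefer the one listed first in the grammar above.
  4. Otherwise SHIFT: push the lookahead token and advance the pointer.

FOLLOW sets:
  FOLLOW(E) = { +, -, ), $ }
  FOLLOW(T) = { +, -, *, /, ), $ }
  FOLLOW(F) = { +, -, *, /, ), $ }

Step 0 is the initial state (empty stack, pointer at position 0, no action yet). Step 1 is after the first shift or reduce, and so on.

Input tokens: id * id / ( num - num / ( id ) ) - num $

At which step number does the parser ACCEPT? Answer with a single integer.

Step 1: shift id. Stack=[id] ptr=1 lookahead=* remaining=[* id / ( num - num / ( id ) ) - num $]
Step 2: reduce F->id. Stack=[F] ptr=1 lookahead=* remaining=[* id / ( num - num / ( id ) ) - num $]
Step 3: reduce T->F. Stack=[T] ptr=1 lookahead=* remaining=[* id / ( num - num / ( id ) ) - num $]
Step 4: shift *. Stack=[T *] ptr=2 lookahead=id remaining=[id / ( num - num / ( id ) ) - num $]
Step 5: shift id. Stack=[T * id] ptr=3 lookahead=/ remaining=[/ ( num - num / ( id ) ) - num $]
Step 6: reduce F->id. Stack=[T * F] ptr=3 lookahead=/ remaining=[/ ( num - num / ( id ) ) - num $]
Step 7: reduce T->T * F. Stack=[T] ptr=3 lookahead=/ remaining=[/ ( num - num / ( id ) ) - num $]
Step 8: shift /. Stack=[T /] ptr=4 lookahead=( remaining=[( num - num / ( id ) ) - num $]
Step 9: shift (. Stack=[T / (] ptr=5 lookahead=num remaining=[num - num / ( id ) ) - num $]
Step 10: shift num. Stack=[T / ( num] ptr=6 lookahead=- remaining=[- num / ( id ) ) - num $]
Step 11: reduce F->num. Stack=[T / ( F] ptr=6 lookahead=- remaining=[- num / ( id ) ) - num $]
Step 12: reduce T->F. Stack=[T / ( T] ptr=6 lookahead=- remaining=[- num / ( id ) ) - num $]
Step 13: reduce E->T. Stack=[T / ( E] ptr=6 lookahead=- remaining=[- num / ( id ) ) - num $]
Step 14: shift -. Stack=[T / ( E -] ptr=7 lookahead=num remaining=[num / ( id ) ) - num $]
Step 15: shift num. Stack=[T / ( E - num] ptr=8 lookahead=/ remaining=[/ ( id ) ) - num $]
Step 16: reduce F->num. Stack=[T / ( E - F] ptr=8 lookahead=/ remaining=[/ ( id ) ) - num $]
Step 17: reduce T->F. Stack=[T / ( E - T] ptr=8 lookahead=/ remaining=[/ ( id ) ) - num $]
Step 18: shift /. Stack=[T / ( E - T /] ptr=9 lookahead=( remaining=[( id ) ) - num $]
Step 19: shift (. Stack=[T / ( E - T / (] ptr=10 lookahead=id remaining=[id ) ) - num $]
Step 20: shift id. Stack=[T / ( E - T / ( id] ptr=11 lookahead=) remaining=[) ) - num $]
Step 21: reduce F->id. Stack=[T / ( E - T / ( F] ptr=11 lookahead=) remaining=[) ) - num $]
Step 22: reduce T->F. Stack=[T / ( E - T / ( T] ptr=11 lookahead=) remaining=[) ) - num $]
Step 23: reduce E->T. Stack=[T / ( E - T / ( E] ptr=11 lookahead=) remaining=[) ) - num $]
Step 24: shift ). Stack=[T / ( E - T / ( E )] ptr=12 lookahead=) remaining=[) - num $]
Step 25: reduce F->( E ). Stack=[T / ( E - T / F] ptr=12 lookahead=) remaining=[) - num $]
Step 26: reduce T->T / F. Stack=[T / ( E - T] ptr=12 lookahead=) remaining=[) - num $]
Step 27: reduce E->E - T. Stack=[T / ( E] ptr=12 lookahead=) remaining=[) - num $]
Step 28: shift ). Stack=[T / ( E )] ptr=13 lookahead=- remaining=[- num $]
Step 29: reduce F->( E ). Stack=[T / F] ptr=13 lookahead=- remaining=[- num $]
Step 30: reduce T->T / F. Stack=[T] ptr=13 lookahead=- remaining=[- num $]
Step 31: reduce E->T. Stack=[E] ptr=13 lookahead=- remaining=[- num $]
Step 32: shift -. Stack=[E -] ptr=14 lookahead=num remaining=[num $]
Step 33: shift num. Stack=[E - num] ptr=15 lookahead=$ remaining=[$]
Step 34: reduce F->num. Stack=[E - F] ptr=15 lookahead=$ remaining=[$]
Step 35: reduce T->F. Stack=[E - T] ptr=15 lookahead=$ remaining=[$]
Step 36: reduce E->E - T. Stack=[E] ptr=15 lookahead=$ remaining=[$]
Step 37: accept. Stack=[E] ptr=15 lookahead=$ remaining=[$]

Answer: 37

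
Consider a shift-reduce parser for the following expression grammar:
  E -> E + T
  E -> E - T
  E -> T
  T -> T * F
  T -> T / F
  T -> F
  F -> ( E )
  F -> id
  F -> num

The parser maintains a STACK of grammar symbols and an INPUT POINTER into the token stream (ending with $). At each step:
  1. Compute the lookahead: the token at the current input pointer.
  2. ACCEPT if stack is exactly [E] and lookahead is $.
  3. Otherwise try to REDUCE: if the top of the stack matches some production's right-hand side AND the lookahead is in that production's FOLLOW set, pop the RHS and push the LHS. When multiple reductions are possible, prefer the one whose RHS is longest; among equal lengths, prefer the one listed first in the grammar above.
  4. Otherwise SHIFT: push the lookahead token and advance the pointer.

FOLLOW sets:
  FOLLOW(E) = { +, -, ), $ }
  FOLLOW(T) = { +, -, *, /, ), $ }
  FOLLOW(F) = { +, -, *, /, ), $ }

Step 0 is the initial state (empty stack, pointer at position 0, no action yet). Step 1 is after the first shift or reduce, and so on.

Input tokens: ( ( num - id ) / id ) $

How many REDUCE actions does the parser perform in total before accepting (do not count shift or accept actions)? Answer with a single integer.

Answer: 14

Derivation:
Step 1: shift (. Stack=[(] ptr=1 lookahead=( remaining=[( num - id ) / id ) $]
Step 2: shift (. Stack=[( (] ptr=2 lookahead=num remaining=[num - id ) / id ) $]
Step 3: shift num. Stack=[( ( num] ptr=3 lookahead=- remaining=[- id ) / id ) $]
Step 4: reduce F->num. Stack=[( ( F] ptr=3 lookahead=- remaining=[- id ) / id ) $]
Step 5: reduce T->F. Stack=[( ( T] ptr=3 lookahead=- remaining=[- id ) / id ) $]
Step 6: reduce E->T. Stack=[( ( E] ptr=3 lookahead=- remaining=[- id ) / id ) $]
Step 7: shift -. Stack=[( ( E -] ptr=4 lookahead=id remaining=[id ) / id ) $]
Step 8: shift id. Stack=[( ( E - id] ptr=5 lookahead=) remaining=[) / id ) $]
Step 9: reduce F->id. Stack=[( ( E - F] ptr=5 lookahead=) remaining=[) / id ) $]
Step 10: reduce T->F. Stack=[( ( E - T] ptr=5 lookahead=) remaining=[) / id ) $]
Step 11: reduce E->E - T. Stack=[( ( E] ptr=5 lookahead=) remaining=[) / id ) $]
Step 12: shift ). Stack=[( ( E )] ptr=6 lookahead=/ remaining=[/ id ) $]
Step 13: reduce F->( E ). Stack=[( F] ptr=6 lookahead=/ remaining=[/ id ) $]
Step 14: reduce T->F. Stack=[( T] ptr=6 lookahead=/ remaining=[/ id ) $]
Step 15: shift /. Stack=[( T /] ptr=7 lookahead=id remaining=[id ) $]
Step 16: shift id. Stack=[( T / id] ptr=8 lookahead=) remaining=[) $]
Step 17: reduce F->id. Stack=[( T / F] ptr=8 lookahead=) remaining=[) $]
Step 18: reduce T->T / F. Stack=[( T] ptr=8 lookahead=) remaining=[) $]
Step 19: reduce E->T. Stack=[( E] ptr=8 lookahead=) remaining=[) $]
Step 20: shift ). Stack=[( E )] ptr=9 lookahead=$ remaining=[$]
Step 21: reduce F->( E ). Stack=[F] ptr=9 lookahead=$ remaining=[$]
Step 22: reduce T->F. Stack=[T] ptr=9 lookahead=$ remaining=[$]
Step 23: reduce E->T. Stack=[E] ptr=9 lookahead=$ remaining=[$]
Step 24: accept. Stack=[E] ptr=9 lookahead=$ remaining=[$]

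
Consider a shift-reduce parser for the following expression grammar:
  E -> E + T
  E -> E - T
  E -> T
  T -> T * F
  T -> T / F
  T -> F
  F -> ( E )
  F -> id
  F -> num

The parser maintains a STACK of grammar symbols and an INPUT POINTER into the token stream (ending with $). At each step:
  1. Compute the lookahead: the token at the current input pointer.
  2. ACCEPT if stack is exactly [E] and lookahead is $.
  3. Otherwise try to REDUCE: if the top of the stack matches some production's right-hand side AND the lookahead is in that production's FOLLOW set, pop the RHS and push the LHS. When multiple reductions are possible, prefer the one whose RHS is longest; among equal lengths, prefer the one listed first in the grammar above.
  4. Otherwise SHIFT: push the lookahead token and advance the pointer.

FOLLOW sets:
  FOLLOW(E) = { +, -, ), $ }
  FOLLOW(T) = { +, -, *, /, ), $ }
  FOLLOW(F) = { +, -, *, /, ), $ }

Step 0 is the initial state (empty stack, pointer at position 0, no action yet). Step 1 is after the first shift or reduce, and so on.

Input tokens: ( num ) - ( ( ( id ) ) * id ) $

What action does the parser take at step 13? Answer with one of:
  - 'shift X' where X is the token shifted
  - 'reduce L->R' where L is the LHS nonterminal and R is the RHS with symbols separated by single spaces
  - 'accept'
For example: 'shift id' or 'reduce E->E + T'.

Answer: shift (

Derivation:
Step 1: shift (. Stack=[(] ptr=1 lookahead=num remaining=[num ) - ( ( ( id ) ) * id ) $]
Step 2: shift num. Stack=[( num] ptr=2 lookahead=) remaining=[) - ( ( ( id ) ) * id ) $]
Step 3: reduce F->num. Stack=[( F] ptr=2 lookahead=) remaining=[) - ( ( ( id ) ) * id ) $]
Step 4: reduce T->F. Stack=[( T] ptr=2 lookahead=) remaining=[) - ( ( ( id ) ) * id ) $]
Step 5: reduce E->T. Stack=[( E] ptr=2 lookahead=) remaining=[) - ( ( ( id ) ) * id ) $]
Step 6: shift ). Stack=[( E )] ptr=3 lookahead=- remaining=[- ( ( ( id ) ) * id ) $]
Step 7: reduce F->( E ). Stack=[F] ptr=3 lookahead=- remaining=[- ( ( ( id ) ) * id ) $]
Step 8: reduce T->F. Stack=[T] ptr=3 lookahead=- remaining=[- ( ( ( id ) ) * id ) $]
Step 9: reduce E->T. Stack=[E] ptr=3 lookahead=- remaining=[- ( ( ( id ) ) * id ) $]
Step 10: shift -. Stack=[E -] ptr=4 lookahead=( remaining=[( ( ( id ) ) * id ) $]
Step 11: shift (. Stack=[E - (] ptr=5 lookahead=( remaining=[( ( id ) ) * id ) $]
Step 12: shift (. Stack=[E - ( (] ptr=6 lookahead=( remaining=[( id ) ) * id ) $]
Step 13: shift (. Stack=[E - ( ( (] ptr=7 lookahead=id remaining=[id ) ) * id ) $]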